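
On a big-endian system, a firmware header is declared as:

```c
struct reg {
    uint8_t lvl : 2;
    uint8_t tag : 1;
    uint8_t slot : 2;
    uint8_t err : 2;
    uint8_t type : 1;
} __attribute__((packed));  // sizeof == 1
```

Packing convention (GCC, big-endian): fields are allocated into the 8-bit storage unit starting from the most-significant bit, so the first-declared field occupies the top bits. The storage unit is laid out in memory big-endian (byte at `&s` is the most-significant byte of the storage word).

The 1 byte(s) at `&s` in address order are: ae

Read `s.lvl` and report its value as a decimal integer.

2

[0]=0xae (big-endian) → word 0xae
lvl:2 @ bit 6 → (0xae>>6)&0x3 = 0x2  ←
tag:1 @ bit 5 → (0xae>>5)&0x1 = 0x1
slot:2 @ bit 3 → (0xae>>3)&0x3 = 0x1
err:2 @ bit 1 → (0xae>>1)&0x3 = 0x3
type:1 @ bit 0 → (0xae>>0)&0x1 = 0x0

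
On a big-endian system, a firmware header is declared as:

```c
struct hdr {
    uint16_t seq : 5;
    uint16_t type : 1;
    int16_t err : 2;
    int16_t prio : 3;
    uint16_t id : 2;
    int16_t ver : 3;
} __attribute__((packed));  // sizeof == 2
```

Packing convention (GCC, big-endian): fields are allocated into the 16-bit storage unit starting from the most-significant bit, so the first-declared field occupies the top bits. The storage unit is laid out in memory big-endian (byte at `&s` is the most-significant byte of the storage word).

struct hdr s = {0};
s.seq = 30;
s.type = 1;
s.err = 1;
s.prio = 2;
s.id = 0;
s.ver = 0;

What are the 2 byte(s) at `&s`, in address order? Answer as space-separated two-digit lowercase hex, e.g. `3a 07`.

f5 40

seq (5b) val=30 bits=0x1e at bit 11: 0xf000
type (1b) val=1 bits=0x1 at bit 10: 0xf400
err (2b) val=1 bits=0x1 at bit 8: 0xf500
prio (3b) val=2 bits=0x2 at bit 5: 0xf540
id (2b) val=0 bits=0x0 at bit 3: 0xf540
ver (3b) val=0 bits=0x0 at bit 0: 0xf540
word = 0xf540 → big-endian bytes:
  [0]=0xf5  [1]=0x40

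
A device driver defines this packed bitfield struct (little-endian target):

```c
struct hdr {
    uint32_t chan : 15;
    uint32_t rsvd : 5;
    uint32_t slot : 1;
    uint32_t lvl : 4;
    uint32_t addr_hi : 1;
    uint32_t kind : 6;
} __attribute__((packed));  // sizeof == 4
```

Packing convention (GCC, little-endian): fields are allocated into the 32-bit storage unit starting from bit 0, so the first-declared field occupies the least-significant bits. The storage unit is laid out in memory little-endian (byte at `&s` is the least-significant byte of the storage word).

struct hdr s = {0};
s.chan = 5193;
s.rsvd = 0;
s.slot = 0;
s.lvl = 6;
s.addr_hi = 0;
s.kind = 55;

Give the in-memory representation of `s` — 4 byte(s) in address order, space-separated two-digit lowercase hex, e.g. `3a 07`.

[0+:15] chan=5193 & 0x7fff = 0x1449; word=0x00001449
[15+:5] rsvd=0 & 0x1f = 0x0; word=0x00001449
[20+:1] slot=0 & 0x1 = 0x0; word=0x00001449
[21+:4] lvl=6 & 0xf = 0x6; word=0x00c01449
[25+:1] addr_hi=0 & 0x1 = 0x0; word=0x00c01449
[26+:6] kind=55 & 0x3f = 0x37; word=0xdcc01449
word = 0xdcc01449 → little-endian bytes:
  [0]=0x49  [1]=0x14  [2]=0xc0  [3]=0xdc

49 14 c0 dc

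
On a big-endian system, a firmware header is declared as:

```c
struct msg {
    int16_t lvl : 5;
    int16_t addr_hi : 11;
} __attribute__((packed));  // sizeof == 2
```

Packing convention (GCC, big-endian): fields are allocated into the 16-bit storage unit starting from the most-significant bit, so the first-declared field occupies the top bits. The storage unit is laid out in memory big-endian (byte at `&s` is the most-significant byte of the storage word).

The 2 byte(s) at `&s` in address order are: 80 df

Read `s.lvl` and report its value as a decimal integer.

-16

[0]=0x80 [1]=0xdf (big-endian) → word 0x80df
lvl [11+:5] = (word>>11) & 0x1f = 16  ←
addr_hi [0+:11] = (word>>0) & 0x7ff = 223
lvl signed 5b, MSB=1: 16 - 32 = -16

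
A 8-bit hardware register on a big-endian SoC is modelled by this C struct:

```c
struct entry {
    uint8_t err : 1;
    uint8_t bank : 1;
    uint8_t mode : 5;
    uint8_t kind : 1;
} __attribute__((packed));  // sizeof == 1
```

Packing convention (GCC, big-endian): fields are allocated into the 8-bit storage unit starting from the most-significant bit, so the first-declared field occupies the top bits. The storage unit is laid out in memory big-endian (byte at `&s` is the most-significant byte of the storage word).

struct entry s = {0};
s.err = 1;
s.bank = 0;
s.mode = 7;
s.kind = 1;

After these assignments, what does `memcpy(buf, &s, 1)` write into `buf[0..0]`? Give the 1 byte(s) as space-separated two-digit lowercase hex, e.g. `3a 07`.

8f

err (1b) val=1 bits=0x1 at bit 7: 0x80
bank (1b) val=0 bits=0x0 at bit 6: 0x80
mode (5b) val=7 bits=0x7 at bit 1: 0x8e
kind (1b) val=1 bits=0x1 at bit 0: 0x8f
word = 0x8f → big-endian bytes:
  [0]=0x8f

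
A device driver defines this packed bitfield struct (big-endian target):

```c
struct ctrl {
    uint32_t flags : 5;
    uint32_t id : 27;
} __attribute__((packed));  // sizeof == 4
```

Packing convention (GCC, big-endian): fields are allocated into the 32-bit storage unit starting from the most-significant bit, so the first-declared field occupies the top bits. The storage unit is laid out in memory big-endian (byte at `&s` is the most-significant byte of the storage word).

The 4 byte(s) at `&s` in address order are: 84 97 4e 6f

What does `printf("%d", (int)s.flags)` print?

[0]=0x84 [1]=0x97 [2]=0x4e [3]=0x6f (big-endian) → word 0x84974e6f
flags:5 @ bit 27 → (0x84974e6f>>27)&0x1f = 0x10  ←
id:27 @ bit 0 → (0x84974e6f>>0)&0x7ffffff = 0x4974e6f

16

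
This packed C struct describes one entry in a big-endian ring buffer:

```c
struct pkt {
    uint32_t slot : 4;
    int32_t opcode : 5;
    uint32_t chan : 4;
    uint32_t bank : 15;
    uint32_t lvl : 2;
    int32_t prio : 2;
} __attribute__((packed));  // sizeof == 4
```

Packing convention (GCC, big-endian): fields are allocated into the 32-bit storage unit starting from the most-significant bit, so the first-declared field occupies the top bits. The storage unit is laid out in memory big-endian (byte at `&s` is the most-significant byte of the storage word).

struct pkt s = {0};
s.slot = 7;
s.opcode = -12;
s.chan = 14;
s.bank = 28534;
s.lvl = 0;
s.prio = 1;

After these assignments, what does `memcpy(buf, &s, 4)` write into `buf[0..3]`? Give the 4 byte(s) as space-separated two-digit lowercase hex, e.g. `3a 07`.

slot:4 = 7 → 0x7 << 28 → word 0x70000000
opcode:5 = -12 → 0x14 << 23 → word 0x7a000000
chan:4 = 14 → 0xe << 19 → word 0x7a700000
bank:15 = 28534 → 0x6f76 << 4 → word 0x7a76f760
lvl:2 = 0 → 0x0 << 2 → word 0x7a76f760
prio:2 = 1 → 0x1 << 0 → word 0x7a76f761
word = 0x7a76f761 → big-endian bytes:
  [0]=0x7a  [1]=0x76  [2]=0xf7  [3]=0x61

7a 76 f7 61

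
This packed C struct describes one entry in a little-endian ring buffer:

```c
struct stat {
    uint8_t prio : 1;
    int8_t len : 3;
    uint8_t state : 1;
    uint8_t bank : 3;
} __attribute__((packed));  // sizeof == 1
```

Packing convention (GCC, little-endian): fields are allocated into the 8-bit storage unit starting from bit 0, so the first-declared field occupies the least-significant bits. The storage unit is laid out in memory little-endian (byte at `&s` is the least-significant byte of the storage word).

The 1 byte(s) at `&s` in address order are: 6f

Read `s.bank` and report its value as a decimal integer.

[0]=0x6f (little-endian) → word 0x6f
prio:1 @ bit 0 → (0x6f>>0)&0x1 = 0x1
len:3 @ bit 1 → (0x6f>>1)&0x7 = 0x7
state:1 @ bit 4 → (0x6f>>4)&0x1 = 0x0
bank:3 @ bit 5 → (0x6f>>5)&0x7 = 0x3  ←

3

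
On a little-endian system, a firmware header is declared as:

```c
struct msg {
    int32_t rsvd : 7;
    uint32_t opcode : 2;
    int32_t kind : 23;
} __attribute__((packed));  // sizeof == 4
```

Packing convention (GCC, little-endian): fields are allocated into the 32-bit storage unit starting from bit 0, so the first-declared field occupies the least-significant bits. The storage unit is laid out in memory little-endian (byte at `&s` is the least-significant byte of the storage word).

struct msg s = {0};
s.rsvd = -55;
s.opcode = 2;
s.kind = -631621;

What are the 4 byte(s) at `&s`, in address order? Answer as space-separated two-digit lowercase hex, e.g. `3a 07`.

49 77 b9 ec

[0+:7] rsvd=-55 & 0x7f = 0x49; word=0x00000049
[7+:2] opcode=2 & 0x3 = 0x2; word=0x00000149
[9+:23] kind=-631621 & 0x7fffff = 0x765cbb; word=0xecb97749
word = 0xecb97749 → little-endian bytes:
  [0]=0x49  [1]=0x77  [2]=0xb9  [3]=0xec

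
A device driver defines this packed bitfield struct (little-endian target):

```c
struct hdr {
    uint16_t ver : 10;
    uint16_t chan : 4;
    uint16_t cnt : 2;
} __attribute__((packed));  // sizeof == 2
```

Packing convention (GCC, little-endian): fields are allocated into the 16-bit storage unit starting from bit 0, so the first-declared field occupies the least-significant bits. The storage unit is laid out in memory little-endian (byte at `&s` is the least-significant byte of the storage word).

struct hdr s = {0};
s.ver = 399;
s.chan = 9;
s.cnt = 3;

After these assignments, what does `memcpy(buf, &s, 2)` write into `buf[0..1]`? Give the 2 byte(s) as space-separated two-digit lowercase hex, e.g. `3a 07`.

8f e5

[0+:10] ver=399 & 0x3ff = 0x18f; word=0x018f
[10+:4] chan=9 & 0xf = 0x9; word=0x258f
[14+:2] cnt=3 & 0x3 = 0x3; word=0xe58f
word = 0xe58f → little-endian bytes:
  [0]=0x8f  [1]=0xe5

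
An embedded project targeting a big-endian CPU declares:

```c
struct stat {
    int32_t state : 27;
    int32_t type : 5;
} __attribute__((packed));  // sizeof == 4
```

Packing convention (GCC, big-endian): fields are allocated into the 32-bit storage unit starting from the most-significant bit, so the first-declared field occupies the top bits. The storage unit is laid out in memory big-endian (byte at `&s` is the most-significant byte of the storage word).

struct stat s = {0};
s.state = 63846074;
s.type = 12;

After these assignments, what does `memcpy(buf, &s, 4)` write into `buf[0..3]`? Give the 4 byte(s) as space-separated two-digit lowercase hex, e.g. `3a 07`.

79 c6 d7 4c

state (27b) val=63846074 bits=0x3ce36ba at bit 5: 0x79c6d740
type (5b) val=12 bits=0xc at bit 0: 0x79c6d74c
word = 0x79c6d74c → big-endian bytes:
  [0]=0x79  [1]=0xc6  [2]=0xd7  [3]=0x4c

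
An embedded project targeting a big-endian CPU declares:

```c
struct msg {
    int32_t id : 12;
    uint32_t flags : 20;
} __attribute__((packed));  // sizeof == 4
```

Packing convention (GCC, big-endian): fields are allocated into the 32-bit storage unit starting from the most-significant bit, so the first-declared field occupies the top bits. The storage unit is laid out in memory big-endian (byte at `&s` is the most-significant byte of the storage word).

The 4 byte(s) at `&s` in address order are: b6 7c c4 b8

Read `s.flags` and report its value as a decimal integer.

836792

[0]=0xb6 [1]=0x7c [2]=0xc4 [3]=0xb8 (big-endian) → word 0xb67cc4b8
id [20+:12] = (word>>20) & 0xfff = 2919
flags [0+:20] = (word>>0) & 0xfffff = 836792  ←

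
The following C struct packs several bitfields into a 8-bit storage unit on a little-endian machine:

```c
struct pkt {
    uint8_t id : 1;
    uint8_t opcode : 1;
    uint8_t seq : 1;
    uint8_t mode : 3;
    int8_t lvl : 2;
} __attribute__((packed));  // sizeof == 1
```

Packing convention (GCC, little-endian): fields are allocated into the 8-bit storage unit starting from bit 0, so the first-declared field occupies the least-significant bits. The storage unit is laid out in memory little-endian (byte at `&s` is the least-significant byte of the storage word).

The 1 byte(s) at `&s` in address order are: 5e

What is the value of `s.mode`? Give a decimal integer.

[0]=0x5e (little-endian) → word 0x5e
id:1 @ bit 0 → (0x5e>>0)&0x1 = 0x0
opcode:1 @ bit 1 → (0x5e>>1)&0x1 = 0x1
seq:1 @ bit 2 → (0x5e>>2)&0x1 = 0x1
mode:3 @ bit 3 → (0x5e>>3)&0x7 = 0x3  ←
lvl:2 @ bit 6 → (0x5e>>6)&0x3 = 0x1

3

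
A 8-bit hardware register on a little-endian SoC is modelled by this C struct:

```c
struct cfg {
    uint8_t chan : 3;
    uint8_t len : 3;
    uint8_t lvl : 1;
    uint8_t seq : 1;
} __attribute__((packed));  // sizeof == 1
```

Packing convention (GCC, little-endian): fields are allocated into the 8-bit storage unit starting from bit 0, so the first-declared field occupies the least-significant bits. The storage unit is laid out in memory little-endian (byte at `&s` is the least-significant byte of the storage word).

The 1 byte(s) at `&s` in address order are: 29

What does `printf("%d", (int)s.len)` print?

[0]=0x29 (little-endian) → word 0x29
chan:3 @ bit 0 → (0x29>>0)&0x7 = 0x1
len:3 @ bit 3 → (0x29>>3)&0x7 = 0x5  ←
lvl:1 @ bit 6 → (0x29>>6)&0x1 = 0x0
seq:1 @ bit 7 → (0x29>>7)&0x1 = 0x0

5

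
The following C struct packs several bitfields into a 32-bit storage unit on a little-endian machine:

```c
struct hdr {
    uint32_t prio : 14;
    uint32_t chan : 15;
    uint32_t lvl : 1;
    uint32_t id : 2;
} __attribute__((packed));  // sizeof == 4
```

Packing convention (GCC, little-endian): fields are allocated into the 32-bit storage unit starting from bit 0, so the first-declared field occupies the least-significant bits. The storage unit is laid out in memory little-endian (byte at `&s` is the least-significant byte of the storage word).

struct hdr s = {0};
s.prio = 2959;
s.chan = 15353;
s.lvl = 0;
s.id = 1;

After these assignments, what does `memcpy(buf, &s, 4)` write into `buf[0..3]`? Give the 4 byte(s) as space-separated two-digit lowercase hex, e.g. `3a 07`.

8f 4b fe 4e

prio:14 = 2959 → 0xb8f << 0 → word 0x00000b8f
chan:15 = 15353 → 0x3bf9 << 14 → word 0x0efe4b8f
lvl:1 = 0 → 0x0 << 29 → word 0x0efe4b8f
id:2 = 1 → 0x1 << 30 → word 0x4efe4b8f
word = 0x4efe4b8f → little-endian bytes:
  [0]=0x8f  [1]=0x4b  [2]=0xfe  [3]=0x4e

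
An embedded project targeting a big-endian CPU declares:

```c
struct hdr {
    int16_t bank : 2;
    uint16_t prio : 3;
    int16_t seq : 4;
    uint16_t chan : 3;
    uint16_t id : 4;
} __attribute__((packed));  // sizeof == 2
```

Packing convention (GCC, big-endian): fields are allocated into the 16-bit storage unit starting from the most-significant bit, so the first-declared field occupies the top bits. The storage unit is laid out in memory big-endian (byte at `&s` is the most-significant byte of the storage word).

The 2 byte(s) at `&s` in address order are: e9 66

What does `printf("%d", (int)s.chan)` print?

[0]=0xe9 [1]=0x66 (big-endian) → word 0xe966
bank:2 @ bit 14 → (0xe966>>14)&0x3 = 0x3
prio:3 @ bit 11 → (0xe966>>11)&0x7 = 0x5
seq:4 @ bit 7 → (0xe966>>7)&0xf = 0x2
chan:3 @ bit 4 → (0xe966>>4)&0x7 = 0x6  ←
id:4 @ bit 0 → (0xe966>>0)&0xf = 0x6

6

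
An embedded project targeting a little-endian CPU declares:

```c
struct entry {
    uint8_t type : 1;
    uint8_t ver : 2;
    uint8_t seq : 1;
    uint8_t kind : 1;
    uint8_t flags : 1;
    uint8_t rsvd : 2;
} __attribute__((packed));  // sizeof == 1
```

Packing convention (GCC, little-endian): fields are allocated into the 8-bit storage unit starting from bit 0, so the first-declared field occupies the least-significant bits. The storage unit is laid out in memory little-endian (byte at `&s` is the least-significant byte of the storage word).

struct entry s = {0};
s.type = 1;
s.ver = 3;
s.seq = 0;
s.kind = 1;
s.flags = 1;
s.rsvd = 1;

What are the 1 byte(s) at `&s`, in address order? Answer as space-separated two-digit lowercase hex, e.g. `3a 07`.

77

[0+:1] type=1 & 0x1 = 0x1; word=0x01
[1+:2] ver=3 & 0x3 = 0x3; word=0x07
[3+:1] seq=0 & 0x1 = 0x0; word=0x07
[4+:1] kind=1 & 0x1 = 0x1; word=0x17
[5+:1] flags=1 & 0x1 = 0x1; word=0x37
[6+:2] rsvd=1 & 0x3 = 0x1; word=0x77
word = 0x77 → little-endian bytes:
  [0]=0x77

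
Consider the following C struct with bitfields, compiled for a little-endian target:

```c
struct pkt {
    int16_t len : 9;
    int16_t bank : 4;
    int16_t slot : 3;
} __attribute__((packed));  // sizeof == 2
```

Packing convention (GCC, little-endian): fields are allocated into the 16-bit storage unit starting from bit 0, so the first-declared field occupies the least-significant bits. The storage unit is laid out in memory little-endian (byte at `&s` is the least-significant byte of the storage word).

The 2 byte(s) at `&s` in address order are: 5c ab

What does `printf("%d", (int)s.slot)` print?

[0]=0x5c [1]=0xab (little-endian) → word 0xab5c
len:9 @ bit 0 → (0xab5c>>0)&0x1ff = 0x15c
bank:4 @ bit 9 → (0xab5c>>9)&0xf = 0x5
slot:3 @ bit 13 → (0xab5c>>13)&0x7 = 0x5  ←
slot signed 3b, MSB=1: 5 - 8 = -3

-3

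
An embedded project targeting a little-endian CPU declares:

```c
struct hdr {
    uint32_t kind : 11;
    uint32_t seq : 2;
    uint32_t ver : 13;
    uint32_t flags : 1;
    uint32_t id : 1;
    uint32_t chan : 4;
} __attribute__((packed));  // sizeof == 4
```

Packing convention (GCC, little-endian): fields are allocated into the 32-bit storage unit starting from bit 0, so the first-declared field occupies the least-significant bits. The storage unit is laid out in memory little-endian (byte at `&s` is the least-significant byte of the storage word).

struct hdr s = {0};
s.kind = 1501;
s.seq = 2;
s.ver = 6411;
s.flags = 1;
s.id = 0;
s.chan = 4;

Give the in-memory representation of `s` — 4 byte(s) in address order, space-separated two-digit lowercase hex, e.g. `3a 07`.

dd 75 21 47

kind:11 = 1501 → 0x5dd << 0 → word 0x000005dd
seq:2 = 2 → 0x2 << 11 → word 0x000015dd
ver:13 = 6411 → 0x190b << 13 → word 0x032175dd
flags:1 = 1 → 0x1 << 26 → word 0x072175dd
id:1 = 0 → 0x0 << 27 → word 0x072175dd
chan:4 = 4 → 0x4 << 28 → word 0x472175dd
word = 0x472175dd → little-endian bytes:
  [0]=0xdd  [1]=0x75  [2]=0x21  [3]=0x47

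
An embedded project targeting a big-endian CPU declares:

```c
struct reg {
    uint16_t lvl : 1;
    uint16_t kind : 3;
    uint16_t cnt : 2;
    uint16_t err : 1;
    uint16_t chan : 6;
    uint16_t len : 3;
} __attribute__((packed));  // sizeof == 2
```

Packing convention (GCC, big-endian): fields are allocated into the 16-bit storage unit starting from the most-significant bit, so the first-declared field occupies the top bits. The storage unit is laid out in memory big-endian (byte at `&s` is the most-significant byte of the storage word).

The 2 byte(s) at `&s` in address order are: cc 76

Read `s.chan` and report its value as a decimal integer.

14

[0]=0xcc [1]=0x76 (big-endian) → word 0xcc76
lvl:1 @ bit 15 → (0xcc76>>15)&0x1 = 0x1
kind:3 @ bit 12 → (0xcc76>>12)&0x7 = 0x4
cnt:2 @ bit 10 → (0xcc76>>10)&0x3 = 0x3
err:1 @ bit 9 → (0xcc76>>9)&0x1 = 0x0
chan:6 @ bit 3 → (0xcc76>>3)&0x3f = 0xe  ←
len:3 @ bit 0 → (0xcc76>>0)&0x7 = 0x6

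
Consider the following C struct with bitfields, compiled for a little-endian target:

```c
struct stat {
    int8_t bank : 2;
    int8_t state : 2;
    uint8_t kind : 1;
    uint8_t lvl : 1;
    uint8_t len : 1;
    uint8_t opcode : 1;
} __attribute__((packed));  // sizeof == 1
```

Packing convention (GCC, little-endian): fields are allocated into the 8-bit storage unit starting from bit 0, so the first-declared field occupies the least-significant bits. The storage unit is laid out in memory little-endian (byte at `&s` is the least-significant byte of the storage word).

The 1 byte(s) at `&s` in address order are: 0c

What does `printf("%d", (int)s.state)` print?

[0]=0x0c (little-endian) → word 0x0c
bank [0+:2] = (word>>0) & 0x3 = 0
state [2+:2] = (word>>2) & 0x3 = 3  ←
kind [4+:1] = (word>>4) & 0x1 = 0
lvl [5+:1] = (word>>5) & 0x1 = 0
len [6+:1] = (word>>6) & 0x1 = 0
opcode [7+:1] = (word>>7) & 0x1 = 0
state signed 2b, MSB=1: 3 - 4 = -1

-1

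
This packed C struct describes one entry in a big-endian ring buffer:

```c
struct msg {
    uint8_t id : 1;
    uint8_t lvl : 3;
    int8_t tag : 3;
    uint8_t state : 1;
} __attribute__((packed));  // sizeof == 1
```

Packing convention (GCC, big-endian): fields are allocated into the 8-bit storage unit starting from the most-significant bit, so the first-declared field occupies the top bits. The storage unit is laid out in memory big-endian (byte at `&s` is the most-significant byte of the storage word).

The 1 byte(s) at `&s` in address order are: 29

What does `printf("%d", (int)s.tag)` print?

[0]=0x29 (big-endian) → word 0x29
id [7+:1] = (word>>7) & 0x1 = 0
lvl [4+:3] = (word>>4) & 0x7 = 2
tag [1+:3] = (word>>1) & 0x7 = 4  ←
state [0+:1] = (word>>0) & 0x1 = 1
tag signed 3b, MSB=1: 4 - 8 = -4

-4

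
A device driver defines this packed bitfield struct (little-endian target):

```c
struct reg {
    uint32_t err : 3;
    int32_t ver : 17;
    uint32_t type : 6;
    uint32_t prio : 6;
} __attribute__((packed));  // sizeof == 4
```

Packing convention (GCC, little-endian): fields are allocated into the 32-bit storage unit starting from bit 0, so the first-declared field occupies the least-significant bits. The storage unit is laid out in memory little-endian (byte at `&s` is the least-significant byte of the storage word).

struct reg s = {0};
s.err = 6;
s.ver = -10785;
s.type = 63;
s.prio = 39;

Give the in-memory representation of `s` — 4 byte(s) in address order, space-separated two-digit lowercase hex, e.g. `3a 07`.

err:3 = 6 → 0x6 << 0 → word 0x00000006
ver:17 = -10785 → 0x1d5df << 3 → word 0x000eaefe
type:6 = 63 → 0x3f << 20 → word 0x03feaefe
prio:6 = 39 → 0x27 << 26 → word 0x9ffeaefe
word = 0x9ffeaefe → little-endian bytes:
  [0]=0xfe  [1]=0xae  [2]=0xfe  [3]=0x9f

fe ae fe 9f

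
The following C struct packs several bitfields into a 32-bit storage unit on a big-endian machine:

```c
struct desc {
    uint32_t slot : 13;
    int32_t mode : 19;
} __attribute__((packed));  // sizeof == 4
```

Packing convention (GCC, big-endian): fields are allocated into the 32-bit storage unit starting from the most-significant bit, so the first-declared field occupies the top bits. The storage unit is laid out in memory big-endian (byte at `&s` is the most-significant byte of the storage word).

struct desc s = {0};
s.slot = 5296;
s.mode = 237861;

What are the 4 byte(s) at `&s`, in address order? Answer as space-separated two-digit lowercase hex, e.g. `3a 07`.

a5 83 a1 25

[19+:13] slot=5296 & 0x1fff = 0x14b0; word=0xa5800000
[0+:19] mode=237861 & 0x7ffff = 0x3a125; word=0xa583a125
word = 0xa583a125 → big-endian bytes:
  [0]=0xa5  [1]=0x83  [2]=0xa1  [3]=0x25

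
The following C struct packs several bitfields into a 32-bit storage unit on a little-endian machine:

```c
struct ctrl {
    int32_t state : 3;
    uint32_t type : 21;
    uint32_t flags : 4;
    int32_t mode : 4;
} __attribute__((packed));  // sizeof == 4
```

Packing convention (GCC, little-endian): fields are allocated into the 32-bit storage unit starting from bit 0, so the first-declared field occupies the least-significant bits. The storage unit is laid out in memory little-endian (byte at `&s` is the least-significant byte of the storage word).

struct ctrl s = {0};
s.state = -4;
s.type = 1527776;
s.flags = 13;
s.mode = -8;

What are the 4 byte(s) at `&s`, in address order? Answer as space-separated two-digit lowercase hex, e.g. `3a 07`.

04 7f ba 8d

state:3 = -4 → 0x4 << 0 → word 0x00000004
type:21 = 1527776 → 0x174fe0 << 3 → word 0x00ba7f04
flags:4 = 13 → 0xd << 24 → word 0x0dba7f04
mode:4 = -8 → 0x8 << 28 → word 0x8dba7f04
word = 0x8dba7f04 → little-endian bytes:
  [0]=0x04  [1]=0x7f  [2]=0xba  [3]=0x8d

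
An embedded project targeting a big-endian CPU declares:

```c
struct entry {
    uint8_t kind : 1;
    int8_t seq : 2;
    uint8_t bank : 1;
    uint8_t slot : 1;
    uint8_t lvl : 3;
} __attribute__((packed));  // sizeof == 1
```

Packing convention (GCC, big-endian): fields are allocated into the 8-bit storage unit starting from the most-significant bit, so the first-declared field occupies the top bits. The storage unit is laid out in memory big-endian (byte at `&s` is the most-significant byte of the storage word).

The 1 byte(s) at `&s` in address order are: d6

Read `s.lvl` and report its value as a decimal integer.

[0]=0xd6 (big-endian) → word 0xd6
kind:1 @ bit 7 → (0xd6>>7)&0x1 = 0x1
seq:2 @ bit 5 → (0xd6>>5)&0x3 = 0x2
bank:1 @ bit 4 → (0xd6>>4)&0x1 = 0x1
slot:1 @ bit 3 → (0xd6>>3)&0x1 = 0x0
lvl:3 @ bit 0 → (0xd6>>0)&0x7 = 0x6  ←

6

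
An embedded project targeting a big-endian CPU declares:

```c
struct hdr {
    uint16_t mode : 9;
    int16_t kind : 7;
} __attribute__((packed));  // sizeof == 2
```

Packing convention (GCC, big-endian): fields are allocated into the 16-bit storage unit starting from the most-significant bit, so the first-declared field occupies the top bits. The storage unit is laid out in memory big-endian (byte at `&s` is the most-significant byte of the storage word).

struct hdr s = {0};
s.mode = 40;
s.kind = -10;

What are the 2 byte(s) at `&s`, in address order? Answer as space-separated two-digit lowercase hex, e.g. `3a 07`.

14 76

[7+:9] mode=40 & 0x1ff = 0x28; word=0x1400
[0+:7] kind=-10 & 0x7f = 0x76; word=0x1476
word = 0x1476 → big-endian bytes:
  [0]=0x14  [1]=0x76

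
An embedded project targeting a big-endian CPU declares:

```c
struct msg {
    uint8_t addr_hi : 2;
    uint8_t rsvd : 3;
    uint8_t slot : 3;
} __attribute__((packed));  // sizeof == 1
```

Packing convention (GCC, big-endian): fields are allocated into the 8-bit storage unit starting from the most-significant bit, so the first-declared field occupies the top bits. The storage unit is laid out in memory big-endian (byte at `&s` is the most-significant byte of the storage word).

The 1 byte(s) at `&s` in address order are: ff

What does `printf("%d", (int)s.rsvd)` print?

7

[0]=0xff (big-endian) → word 0xff
addr_hi:2 @ bit 6 → (0xff>>6)&0x3 = 0x3
rsvd:3 @ bit 3 → (0xff>>3)&0x7 = 0x7  ←
slot:3 @ bit 0 → (0xff>>0)&0x7 = 0x7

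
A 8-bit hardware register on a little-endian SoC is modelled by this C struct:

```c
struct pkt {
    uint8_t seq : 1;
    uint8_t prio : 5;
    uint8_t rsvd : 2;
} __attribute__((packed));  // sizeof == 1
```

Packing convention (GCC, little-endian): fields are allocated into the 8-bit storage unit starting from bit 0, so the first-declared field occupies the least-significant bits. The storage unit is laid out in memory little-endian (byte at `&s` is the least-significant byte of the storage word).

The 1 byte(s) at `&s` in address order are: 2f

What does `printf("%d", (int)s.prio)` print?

[0]=0x2f (little-endian) → word 0x2f
seq:1 @ bit 0 → (0x2f>>0)&0x1 = 0x1
prio:5 @ bit 1 → (0x2f>>1)&0x1f = 0x17  ←
rsvd:2 @ bit 6 → (0x2f>>6)&0x3 = 0x0

23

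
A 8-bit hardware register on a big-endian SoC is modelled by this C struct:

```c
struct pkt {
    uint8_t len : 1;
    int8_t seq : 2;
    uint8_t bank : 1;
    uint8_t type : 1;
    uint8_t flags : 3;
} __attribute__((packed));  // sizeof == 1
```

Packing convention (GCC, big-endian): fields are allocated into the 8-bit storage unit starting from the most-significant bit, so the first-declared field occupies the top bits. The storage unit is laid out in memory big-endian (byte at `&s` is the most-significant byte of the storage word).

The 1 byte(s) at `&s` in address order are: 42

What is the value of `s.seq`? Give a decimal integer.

-2

[0]=0x42 (big-endian) → word 0x42
len:1 @ bit 7 → (0x42>>7)&0x1 = 0x0
seq:2 @ bit 5 → (0x42>>5)&0x3 = 0x2  ←
bank:1 @ bit 4 → (0x42>>4)&0x1 = 0x0
type:1 @ bit 3 → (0x42>>3)&0x1 = 0x0
flags:3 @ bit 0 → (0x42>>0)&0x7 = 0x2
seq signed 2b, MSB=1: 2 - 4 = -2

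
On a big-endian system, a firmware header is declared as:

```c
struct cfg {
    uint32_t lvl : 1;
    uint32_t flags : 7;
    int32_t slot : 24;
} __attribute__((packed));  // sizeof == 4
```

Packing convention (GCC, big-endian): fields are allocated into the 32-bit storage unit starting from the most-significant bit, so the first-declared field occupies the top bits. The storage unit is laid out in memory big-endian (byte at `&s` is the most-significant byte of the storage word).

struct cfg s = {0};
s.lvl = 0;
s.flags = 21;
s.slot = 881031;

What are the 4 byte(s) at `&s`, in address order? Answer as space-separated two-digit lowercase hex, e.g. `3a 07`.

15 0d 71 87

[31+:1] lvl=0 & 0x1 = 0x0; word=0x00000000
[24+:7] flags=21 & 0x7f = 0x15; word=0x15000000
[0+:24] slot=881031 & 0xffffff = 0xd7187; word=0x150d7187
word = 0x150d7187 → big-endian bytes:
  [0]=0x15  [1]=0x0d  [2]=0x71  [3]=0x87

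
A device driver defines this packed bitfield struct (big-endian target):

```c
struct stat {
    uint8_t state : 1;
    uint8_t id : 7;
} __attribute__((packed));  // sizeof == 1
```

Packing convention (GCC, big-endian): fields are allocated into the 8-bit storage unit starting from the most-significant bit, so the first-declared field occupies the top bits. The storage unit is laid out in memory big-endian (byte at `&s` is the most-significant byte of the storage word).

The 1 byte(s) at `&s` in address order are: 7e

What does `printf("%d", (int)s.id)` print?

[0]=0x7e (big-endian) → word 0x7e
state [7+:1] = (word>>7) & 0x1 = 0
id [0+:7] = (word>>0) & 0x7f = 126  ←

126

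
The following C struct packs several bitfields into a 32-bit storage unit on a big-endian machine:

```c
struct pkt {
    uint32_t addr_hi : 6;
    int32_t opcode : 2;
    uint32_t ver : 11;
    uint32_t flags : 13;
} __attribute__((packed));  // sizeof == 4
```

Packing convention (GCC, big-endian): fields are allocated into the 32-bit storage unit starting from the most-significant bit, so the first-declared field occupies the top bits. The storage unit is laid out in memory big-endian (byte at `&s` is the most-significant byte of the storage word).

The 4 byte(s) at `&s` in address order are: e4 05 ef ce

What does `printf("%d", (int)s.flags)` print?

[0]=0xe4 [1]=0x05 [2]=0xef [3]=0xce (big-endian) → word 0xe405efce
addr_hi:6 @ bit 26 → (0xe405efce>>26)&0x3f = 0x39
opcode:2 @ bit 24 → (0xe405efce>>24)&0x3 = 0x0
ver:11 @ bit 13 → (0xe405efce>>13)&0x7ff = 0x2f
flags:13 @ bit 0 → (0xe405efce>>0)&0x1fff = 0xfce  ←

4046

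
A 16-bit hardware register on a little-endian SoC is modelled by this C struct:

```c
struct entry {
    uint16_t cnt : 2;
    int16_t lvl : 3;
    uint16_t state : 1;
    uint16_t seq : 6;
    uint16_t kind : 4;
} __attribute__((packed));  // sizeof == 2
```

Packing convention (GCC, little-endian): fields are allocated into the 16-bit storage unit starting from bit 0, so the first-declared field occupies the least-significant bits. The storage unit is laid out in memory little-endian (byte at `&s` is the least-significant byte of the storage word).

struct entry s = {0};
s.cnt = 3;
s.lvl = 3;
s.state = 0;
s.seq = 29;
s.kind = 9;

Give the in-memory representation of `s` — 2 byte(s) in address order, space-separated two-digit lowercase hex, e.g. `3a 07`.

cnt (2b) val=3 bits=0x3 at bit 0: 0x0003
lvl (3b) val=3 bits=0x3 at bit 2: 0x000f
state (1b) val=0 bits=0x0 at bit 5: 0x000f
seq (6b) val=29 bits=0x1d at bit 6: 0x074f
kind (4b) val=9 bits=0x9 at bit 12: 0x974f
word = 0x974f → little-endian bytes:
  [0]=0x4f  [1]=0x97

4f 97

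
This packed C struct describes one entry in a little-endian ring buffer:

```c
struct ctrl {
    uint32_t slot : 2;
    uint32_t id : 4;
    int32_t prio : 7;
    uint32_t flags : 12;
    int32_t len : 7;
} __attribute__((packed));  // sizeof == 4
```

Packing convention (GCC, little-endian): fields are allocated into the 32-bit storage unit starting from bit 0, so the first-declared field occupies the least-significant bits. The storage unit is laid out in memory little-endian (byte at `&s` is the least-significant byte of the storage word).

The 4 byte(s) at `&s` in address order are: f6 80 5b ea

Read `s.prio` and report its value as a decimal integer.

3

[0]=0xf6 [1]=0x80 [2]=0x5b [3]=0xea (little-endian) → word 0xea5b80f6
slot:2 @ bit 0 → (0xea5b80f6>>0)&0x3 = 0x2
id:4 @ bit 2 → (0xea5b80f6>>2)&0xf = 0xd
prio:7 @ bit 6 → (0xea5b80f6>>6)&0x7f = 0x3  ←
flags:12 @ bit 13 → (0xea5b80f6>>13)&0xfff = 0x2dc
len:7 @ bit 25 → (0xea5b80f6>>25)&0x7f = 0x75
prio signed 7b, MSB=0: value = 3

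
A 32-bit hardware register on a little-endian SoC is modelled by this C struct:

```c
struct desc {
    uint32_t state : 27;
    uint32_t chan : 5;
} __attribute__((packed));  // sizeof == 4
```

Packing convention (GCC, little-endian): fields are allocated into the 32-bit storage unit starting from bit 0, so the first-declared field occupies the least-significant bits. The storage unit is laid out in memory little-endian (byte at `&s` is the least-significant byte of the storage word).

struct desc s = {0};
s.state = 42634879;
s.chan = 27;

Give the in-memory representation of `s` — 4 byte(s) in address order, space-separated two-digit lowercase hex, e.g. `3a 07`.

state:27 = 42634879 → 0x28a8e7f << 0 → word 0x028a8e7f
chan:5 = 27 → 0x1b << 27 → word 0xda8a8e7f
word = 0xda8a8e7f → little-endian bytes:
  [0]=0x7f  [1]=0x8e  [2]=0x8a  [3]=0xda

7f 8e 8a da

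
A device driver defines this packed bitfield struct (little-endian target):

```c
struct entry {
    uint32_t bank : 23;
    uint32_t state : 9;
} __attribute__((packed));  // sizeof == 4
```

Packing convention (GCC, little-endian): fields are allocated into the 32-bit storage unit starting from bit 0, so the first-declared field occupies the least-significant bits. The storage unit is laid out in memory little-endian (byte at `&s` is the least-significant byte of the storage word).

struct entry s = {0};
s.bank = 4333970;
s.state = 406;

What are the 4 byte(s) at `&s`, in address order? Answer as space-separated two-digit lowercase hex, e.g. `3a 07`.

92 21 42 cb

bank (23b) val=4333970 bits=0x422192 at bit 0: 0x00422192
state (9b) val=406 bits=0x196 at bit 23: 0xcb422192
word = 0xcb422192 → little-endian bytes:
  [0]=0x92  [1]=0x21  [2]=0x42  [3]=0xcb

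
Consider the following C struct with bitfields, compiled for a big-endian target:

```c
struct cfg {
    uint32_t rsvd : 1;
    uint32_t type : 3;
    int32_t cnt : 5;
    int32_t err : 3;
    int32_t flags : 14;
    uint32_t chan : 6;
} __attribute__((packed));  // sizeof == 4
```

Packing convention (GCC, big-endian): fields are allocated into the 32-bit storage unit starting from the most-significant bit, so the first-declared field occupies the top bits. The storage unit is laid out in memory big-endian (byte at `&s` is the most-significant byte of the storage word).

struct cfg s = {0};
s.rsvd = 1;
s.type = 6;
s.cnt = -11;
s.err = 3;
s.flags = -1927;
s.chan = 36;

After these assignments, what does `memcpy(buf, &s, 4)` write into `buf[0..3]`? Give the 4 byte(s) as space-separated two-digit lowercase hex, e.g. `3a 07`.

[31+:1] rsvd=1 & 0x1 = 0x1; word=0x80000000
[28+:3] type=6 & 0x7 = 0x6; word=0xe0000000
[23+:5] cnt=-11 & 0x1f = 0x15; word=0xea800000
[20+:3] err=3 & 0x7 = 0x3; word=0xeab00000
[6+:14] flags=-1927 & 0x3fff = 0x3879; word=0xeabe1e40
[0+:6] chan=36 & 0x3f = 0x24; word=0xeabe1e64
word = 0xeabe1e64 → big-endian bytes:
  [0]=0xea  [1]=0xbe  [2]=0x1e  [3]=0x64

ea be 1e 64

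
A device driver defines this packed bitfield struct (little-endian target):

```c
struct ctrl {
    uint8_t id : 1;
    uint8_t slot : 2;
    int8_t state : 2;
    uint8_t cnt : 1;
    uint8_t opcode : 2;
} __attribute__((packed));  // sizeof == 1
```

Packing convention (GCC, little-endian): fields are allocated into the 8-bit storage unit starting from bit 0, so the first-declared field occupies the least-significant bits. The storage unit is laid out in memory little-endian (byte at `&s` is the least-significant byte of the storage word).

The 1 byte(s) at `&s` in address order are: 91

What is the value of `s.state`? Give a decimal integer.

-2

[0]=0x91 (little-endian) → word 0x91
id:1 @ bit 0 → (0x91>>0)&0x1 = 0x1
slot:2 @ bit 1 → (0x91>>1)&0x3 = 0x0
state:2 @ bit 3 → (0x91>>3)&0x3 = 0x2  ←
cnt:1 @ bit 5 → (0x91>>5)&0x1 = 0x0
opcode:2 @ bit 6 → (0x91>>6)&0x3 = 0x2
state signed 2b, MSB=1: 2 - 4 = -2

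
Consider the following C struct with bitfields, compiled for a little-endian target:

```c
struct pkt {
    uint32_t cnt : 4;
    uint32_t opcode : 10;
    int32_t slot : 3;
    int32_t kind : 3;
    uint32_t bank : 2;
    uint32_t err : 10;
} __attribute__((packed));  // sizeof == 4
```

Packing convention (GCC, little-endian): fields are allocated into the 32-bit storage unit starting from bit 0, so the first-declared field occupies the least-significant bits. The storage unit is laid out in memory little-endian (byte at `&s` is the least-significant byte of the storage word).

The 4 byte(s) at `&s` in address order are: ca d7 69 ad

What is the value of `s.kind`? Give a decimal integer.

[0]=0xca [1]=0xd7 [2]=0x69 [3]=0xad (little-endian) → word 0xad69d7ca
cnt:4 @ bit 0 → (0xad69d7ca>>0)&0xf = 0xa
opcode:10 @ bit 4 → (0xad69d7ca>>4)&0x3ff = 0x17c
slot:3 @ bit 14 → (0xad69d7ca>>14)&0x7 = 0x7
kind:3 @ bit 17 → (0xad69d7ca>>17)&0x7 = 0x4  ←
bank:2 @ bit 20 → (0xad69d7ca>>20)&0x3 = 0x2
err:10 @ bit 22 → (0xad69d7ca>>22)&0x3ff = 0x2b5
kind signed 3b, MSB=1: 4 - 8 = -4

-4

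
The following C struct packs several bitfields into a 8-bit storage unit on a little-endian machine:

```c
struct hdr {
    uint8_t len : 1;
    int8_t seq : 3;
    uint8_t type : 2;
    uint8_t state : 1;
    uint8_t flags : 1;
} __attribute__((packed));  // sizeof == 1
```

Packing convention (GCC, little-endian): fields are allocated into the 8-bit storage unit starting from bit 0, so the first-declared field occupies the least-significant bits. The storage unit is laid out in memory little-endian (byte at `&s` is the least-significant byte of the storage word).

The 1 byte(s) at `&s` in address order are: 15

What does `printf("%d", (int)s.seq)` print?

2

[0]=0x15 (little-endian) → word 0x15
len [0+:1] = (word>>0) & 0x1 = 1
seq [1+:3] = (word>>1) & 0x7 = 2  ←
type [4+:2] = (word>>4) & 0x3 = 1
state [6+:1] = (word>>6) & 0x1 = 0
flags [7+:1] = (word>>7) & 0x1 = 0
seq signed 3b, MSB=0: value = 2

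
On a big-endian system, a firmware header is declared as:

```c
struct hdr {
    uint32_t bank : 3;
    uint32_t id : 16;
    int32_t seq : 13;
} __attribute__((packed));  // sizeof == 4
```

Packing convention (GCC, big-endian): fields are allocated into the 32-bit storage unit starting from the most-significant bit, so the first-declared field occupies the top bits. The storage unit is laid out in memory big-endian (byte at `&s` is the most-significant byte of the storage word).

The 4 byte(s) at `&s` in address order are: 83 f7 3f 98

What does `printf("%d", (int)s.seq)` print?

-104

[0]=0x83 [1]=0xf7 [2]=0x3f [3]=0x98 (big-endian) → word 0x83f73f98
bank:3 @ bit 29 → (0x83f73f98>>29)&0x7 = 0x4
id:16 @ bit 13 → (0x83f73f98>>13)&0xffff = 0x1fb9
seq:13 @ bit 0 → (0x83f73f98>>0)&0x1fff = 0x1f98  ←
seq signed 13b, MSB=1: 8088 - 8192 = -104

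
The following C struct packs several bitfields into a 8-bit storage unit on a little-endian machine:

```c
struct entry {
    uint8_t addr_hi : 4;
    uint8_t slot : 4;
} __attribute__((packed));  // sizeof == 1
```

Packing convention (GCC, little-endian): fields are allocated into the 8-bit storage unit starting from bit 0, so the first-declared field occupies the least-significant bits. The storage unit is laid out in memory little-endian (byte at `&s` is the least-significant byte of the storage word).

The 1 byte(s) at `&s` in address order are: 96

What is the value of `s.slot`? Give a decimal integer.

[0]=0x96 (little-endian) → word 0x96
addr_hi [0+:4] = (word>>0) & 0xf = 6
slot [4+:4] = (word>>4) & 0xf = 9  ←

9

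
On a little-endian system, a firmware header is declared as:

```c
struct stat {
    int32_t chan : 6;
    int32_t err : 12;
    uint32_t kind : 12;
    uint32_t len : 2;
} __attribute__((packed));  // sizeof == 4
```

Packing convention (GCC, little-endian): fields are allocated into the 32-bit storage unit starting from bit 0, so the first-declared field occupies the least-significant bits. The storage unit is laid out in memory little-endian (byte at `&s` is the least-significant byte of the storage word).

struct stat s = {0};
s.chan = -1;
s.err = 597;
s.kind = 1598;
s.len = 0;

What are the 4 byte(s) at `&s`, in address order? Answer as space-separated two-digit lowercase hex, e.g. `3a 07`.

chan (6b) val=-1 bits=0x3f at bit 0: 0x0000003f
err (12b) val=597 bits=0x255 at bit 6: 0x0000957f
kind (12b) val=1598 bits=0x63e at bit 18: 0x18f8957f
len (2b) val=0 bits=0x0 at bit 30: 0x18f8957f
word = 0x18f8957f → little-endian bytes:
  [0]=0x7f  [1]=0x95  [2]=0xf8  [3]=0x18

7f 95 f8 18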